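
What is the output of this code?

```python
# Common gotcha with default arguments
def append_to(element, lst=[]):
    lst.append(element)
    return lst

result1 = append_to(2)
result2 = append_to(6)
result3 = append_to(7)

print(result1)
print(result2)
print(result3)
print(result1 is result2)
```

Key concept: mutable default argument gotcha.
Step by step:
`result1 = append_to(2)` → result1 = [2]
`result2 = append_to(6)` → result1 = [2, 6] (same object as result2); result2 = [2, 6] (same object as result1)
`result3 = append_to(7)` → result1 = [2, 6, 7] (same object as result2, result3); result2 = [2, 6, 7] (same object as result1, result3); result3 = [2, 6, 7] (same object as result1, result2)
`print(result1)` → prints [2, 6, 7]
`print(result2)` → prints [2, 6, 7]
`print(result3)` → prints [2, 6, 7]
`print(result1 is result2)` → prints True

Answer:
[2, 6, 7]
[2, 6, 7]
[2, 6, 7]
True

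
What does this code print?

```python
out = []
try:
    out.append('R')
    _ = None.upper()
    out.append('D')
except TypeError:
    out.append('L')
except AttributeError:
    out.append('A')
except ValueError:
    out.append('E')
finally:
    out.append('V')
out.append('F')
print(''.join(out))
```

Execution trace: 'R' (try body) → 'A' (except AttributeError) → 'V' (finally) → 'F' (after the try/except). Output: RAVF

Answer: RAVF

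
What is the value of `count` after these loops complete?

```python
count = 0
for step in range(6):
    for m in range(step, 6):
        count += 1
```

Upper triangle: 6 + 5 + ... + 1
`count` takes the values: 0 → 1 → 2 → 3 → 4 → 5 → 6 → 7 → 8 → 9 → 10 → 11 → 12 → 13 → 14 → 15 → 16 → 17 → 18 → 19 → 20 → 21

Answer: 21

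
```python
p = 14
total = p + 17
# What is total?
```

Trace:
`p = 14` → p = 14
`total = p + 17` → total = 31
So total = 31

Answer: 31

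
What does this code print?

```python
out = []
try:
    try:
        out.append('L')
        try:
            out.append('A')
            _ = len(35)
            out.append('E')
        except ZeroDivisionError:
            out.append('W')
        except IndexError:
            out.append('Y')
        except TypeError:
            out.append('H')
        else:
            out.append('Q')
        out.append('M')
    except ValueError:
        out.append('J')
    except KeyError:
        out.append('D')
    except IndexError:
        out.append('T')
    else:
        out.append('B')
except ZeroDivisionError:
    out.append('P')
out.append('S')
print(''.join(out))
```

Execution trace: 'L' (try body) → 'A' (inner try body) → 'H' (inner except TypeError) → 'M' (try body, no exception) → 'B' (else) → 'S' (after the try/except). Output: LAHMBS

Answer: LAHMBS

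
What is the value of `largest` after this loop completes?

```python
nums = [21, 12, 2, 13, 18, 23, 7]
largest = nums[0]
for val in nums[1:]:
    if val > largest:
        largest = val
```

Maximum of [21, 12, 2, 13, 18, 23, 7]
`largest` takes the values: 21 → 23

Answer: 23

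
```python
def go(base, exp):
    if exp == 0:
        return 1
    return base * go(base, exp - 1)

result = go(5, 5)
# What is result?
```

go(5, 5) = 5 * 5 * 5 * 5 * 5 = 3125

Answer: 3125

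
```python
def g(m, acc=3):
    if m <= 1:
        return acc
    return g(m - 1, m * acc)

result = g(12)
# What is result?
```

Accumulator trace (n, acc): (12, 3) -> (11, 36) -> (10, 396) -> (9, 3960) -> (8, 35640) -> (7, 285120) -> (6, 1995840) -> (5, 11975040) -> (4, 59875200) -> (3, 239500800) -> (2, 718502400) -> (1, 1437004800) -> return 1437004800

Answer: 1437004800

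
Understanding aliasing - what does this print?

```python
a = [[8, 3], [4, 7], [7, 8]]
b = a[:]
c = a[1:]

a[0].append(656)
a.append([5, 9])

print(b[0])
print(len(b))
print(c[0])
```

Key concept: slice with nested mutation.
Step by step:
`a = [[8, 3], [4, 7], [7, 8]]` → a = [[8, 3], [4, 7], [7, 8]]
`b = a[:]` → b = [[8, 3], [4, 7], [7, 8]]
`c = a[1:]` → c = [[4, 7], [7, 8]]
`a[0].append(656)` → a = [[8, 3, 656], [4, 7], [7, 8]]; b = [[8, 3, 656], [4, 7], [7, 8]]
`a.append([5, 9])` → a = [[8, 3, 656], [4, 7], [7, 8], [5, 9]]
`print(b[0])` → prints [8, 3, 656]
`print(len(b))` → prints 3
`print(c[0])` → prints [4, 7]

Answer:
[8, 3, 656]
3
[4, 7]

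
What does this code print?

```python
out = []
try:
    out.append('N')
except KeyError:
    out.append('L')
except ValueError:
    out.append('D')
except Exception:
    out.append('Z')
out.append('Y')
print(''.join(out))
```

Execution trace: 'N' (try body, no exception) → 'Y' (after the try/except). Output: NY

Answer: NY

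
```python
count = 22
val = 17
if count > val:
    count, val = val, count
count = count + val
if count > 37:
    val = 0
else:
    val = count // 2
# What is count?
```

Trace:
`count = 22` → count = 22
`val = 17` → val = 17
`if count > val: ...` → count > val is True → count = 17; val = 22
`count = count + val` → count = 39
`if count > 37: ...` → count > 37 is True → val = 0
So count = 39

Answer: 39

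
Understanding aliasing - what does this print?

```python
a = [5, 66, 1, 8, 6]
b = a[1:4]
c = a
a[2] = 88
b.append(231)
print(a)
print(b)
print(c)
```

Key concept: slice vs alias.
Step by step:
`a = [5, 66, 1, 8, 6]` → a = [5, 66, 1, 8, 6]
`b = a[1:4]` → b = [66, 1, 8]
`c = a` → c = [5, 66, 1, 8, 6] (same object as a)
`a[2] = 88` → a = [5, 66, 88, 8, 6] (same object as c); c = [5, 66, 88, 8, 6] (same object as a)
`b.append(231)` → b = [66, 1, 8, 231]
`print(a)` → prints [5, 66, 88, 8, 6]
`print(b)` → prints [66, 1, 8, 231]
`print(c)` → prints [5, 66, 88, 8, 6]

Answer:
[5, 66, 88, 8, 6]
[66, 1, 8, 231]
[5, 66, 88, 8, 6]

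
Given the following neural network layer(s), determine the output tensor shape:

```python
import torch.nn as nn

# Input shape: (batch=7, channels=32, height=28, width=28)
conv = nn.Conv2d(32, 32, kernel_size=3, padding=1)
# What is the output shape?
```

Input: (7, 32, 28, 28) -> Output: (7, 32, 28, 28)

Answer: (7, 32, 28, 28)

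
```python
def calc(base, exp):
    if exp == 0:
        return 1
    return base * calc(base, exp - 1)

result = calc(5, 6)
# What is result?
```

calc(5, 6) = 5 * 5 * 5 * 5 * 5 * 5 = 15625

Answer: 15625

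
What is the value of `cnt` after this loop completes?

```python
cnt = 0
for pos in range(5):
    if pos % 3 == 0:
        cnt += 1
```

Count numbers divisible by 3 in range(5)
`cnt` takes the values: 0 → 1 → 2

Answer: 2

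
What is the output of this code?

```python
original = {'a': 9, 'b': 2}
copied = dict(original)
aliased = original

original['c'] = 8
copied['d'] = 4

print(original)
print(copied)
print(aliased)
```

Key concept: dict() creates copy, assignment creates alias.
Step by step:
`original = {'a': 9, 'b': 2}` → original = {'a': 9, 'b': 2}
`copied = dict(original)` → copied = {'a': 9, 'b': 2}
`aliased = original` → aliased = {'a': 9, 'b': 2} (same object as original)
`original['c'] = 8` → original = {'a': 9, 'b': 2, 'c': 8} (same object as aliased); aliased = {'a': 9, 'b': 2, 'c': 8} (same object as original)
`copied['d'] = 4` → copied = {'a': 9, 'b': 2, 'd': 4}
`print(original)` → prints {'a': 9, 'b': 2, 'c': 8}
`print(copied)` → prints {'a': 9, 'b': 2, 'd': 4}
`print(aliased)` → prints {'a': 9, 'b': 2, 'c': 8}

Answer:
{'a': 9, 'b': 2, 'c': 8}
{'a': 9, 'b': 2, 'd': 4}
{'a': 9, 'b': 2, 'c': 8}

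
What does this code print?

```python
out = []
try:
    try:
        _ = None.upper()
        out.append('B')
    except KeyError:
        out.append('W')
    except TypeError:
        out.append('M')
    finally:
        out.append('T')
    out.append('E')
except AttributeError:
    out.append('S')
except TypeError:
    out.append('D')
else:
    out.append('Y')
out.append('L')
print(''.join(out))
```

Execution trace: 'T' (inner finally) → 'S' (except AttributeError) → 'L' (after the try/except). Output: TSL

Answer: TSL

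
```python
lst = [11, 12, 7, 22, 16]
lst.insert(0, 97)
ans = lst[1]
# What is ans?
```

Trace:
`lst = [11, 12, 7, 22, 16]` → lst = [11, 12, 7, 22, 16]
`lst.insert(0, 97)` → lst = [97, 11, 12, 7, 22, 16]
`ans = lst[1]` → ans = 11
So ans = 11

Answer: 11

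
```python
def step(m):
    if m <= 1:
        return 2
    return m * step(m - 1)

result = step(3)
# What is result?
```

step(3) = 3 * 2 * 2 = 12

Answer: 12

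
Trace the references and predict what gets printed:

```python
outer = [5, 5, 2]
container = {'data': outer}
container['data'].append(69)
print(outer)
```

Key concept: dict holds reference to list.
Step by step:
`outer = [5, 5, 2]` → outer = [5, 5, 2]
`container = {'data': outer}` → container = {'data': [5, 5, 2]}
`container['data'].append(69)` → outer = [5, 5, 2, 69]; container = {'data': [5, 5, 2, 69]}
`print(outer)` → prints [5, 5, 2, 69]

Answer: [5, 5, 2, 69]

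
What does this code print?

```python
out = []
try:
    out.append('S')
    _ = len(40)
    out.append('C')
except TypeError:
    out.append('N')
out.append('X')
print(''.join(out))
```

Execution trace: 'S' (try body) → 'N' (except TypeError) → 'X' (after the try/except). Output: SNX

Answer: SNX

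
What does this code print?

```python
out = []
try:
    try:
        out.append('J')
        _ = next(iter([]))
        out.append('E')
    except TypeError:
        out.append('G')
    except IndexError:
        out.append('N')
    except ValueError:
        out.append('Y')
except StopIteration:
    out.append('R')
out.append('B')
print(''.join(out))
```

Execution trace: 'J' (try body) → 'R' (outer except StopIteration) → 'B' (after the try/except). Output: JRB

Answer: JRB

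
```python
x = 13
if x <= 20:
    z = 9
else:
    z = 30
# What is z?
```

Trace:
`x = 13` → x = 13
`if x <= 20: ...` → x <= 20 is True → z = 9
So z = 9

Answer: 9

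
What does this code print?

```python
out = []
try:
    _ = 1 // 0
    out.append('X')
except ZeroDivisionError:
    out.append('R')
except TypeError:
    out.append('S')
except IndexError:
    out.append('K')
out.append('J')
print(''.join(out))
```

Execution trace: 'R' (except ZeroDivisionError) → 'J' (after the try/except). Output: RJ

Answer: RJ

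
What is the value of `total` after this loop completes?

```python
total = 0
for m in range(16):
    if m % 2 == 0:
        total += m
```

Sum of even numbers 0 to 15
`total` takes the values: 0 → 2 → 6 → 12 → 20 → 30 → 42 → 56

Answer: 56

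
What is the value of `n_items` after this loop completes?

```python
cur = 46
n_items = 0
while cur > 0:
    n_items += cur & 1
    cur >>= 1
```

Count set bits in 46 (binary: 0b101110)
`n_items` takes the values: 0 → 1 → 2 → 3 → 4

Answer: 4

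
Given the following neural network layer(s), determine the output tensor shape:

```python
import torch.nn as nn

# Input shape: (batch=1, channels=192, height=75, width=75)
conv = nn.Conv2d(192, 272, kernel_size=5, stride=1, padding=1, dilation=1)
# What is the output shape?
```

Input: (1, 192, 75, 75) -> Output: (1, 272, 73, 73)

Answer: (1, 272, 73, 73)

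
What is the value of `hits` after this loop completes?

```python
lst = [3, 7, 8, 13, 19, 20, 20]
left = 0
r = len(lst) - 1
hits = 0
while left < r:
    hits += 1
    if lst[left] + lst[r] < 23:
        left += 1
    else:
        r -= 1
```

Steps to find pair summing to 23
`hits` takes the values: 0 → 1 → 2 → 3 → 4 → 5 → 6

Answer: 6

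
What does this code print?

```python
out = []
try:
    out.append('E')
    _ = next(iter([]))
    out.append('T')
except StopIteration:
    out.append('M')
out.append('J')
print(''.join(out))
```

Execution trace: 'E' (try body) → 'M' (except StopIteration) → 'J' (after the try/except). Output: EMJ

Answer: EMJ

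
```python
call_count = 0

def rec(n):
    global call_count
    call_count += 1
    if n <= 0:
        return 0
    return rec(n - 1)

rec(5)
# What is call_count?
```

Linear recursion stepping by 1: 6 calls from n=5 down to ≤0.

Answer: 6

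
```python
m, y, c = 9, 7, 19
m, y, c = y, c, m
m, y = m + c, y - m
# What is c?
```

Trace:
`m, y, c = 9, 7, 19` → m = 9; y = 7; c = 19
`m, y, c = y, c, m` → m = 7; y = 19; c = 9
`m, y = m + c, y - m` → m = 16; y = 12
So c = 9

Answer: 9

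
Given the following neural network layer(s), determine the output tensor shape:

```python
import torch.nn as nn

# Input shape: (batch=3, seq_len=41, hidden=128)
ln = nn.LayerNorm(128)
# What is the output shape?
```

Input: (3, 41, 128) -> Output: (3, 41, 128)

Answer: (3, 41, 128)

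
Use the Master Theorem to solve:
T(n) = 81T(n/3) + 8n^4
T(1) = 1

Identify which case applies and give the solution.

a=81, b=3, f(n)=8n^4. log_3(81) = 4. Since c=4 = 4, Case 2 applies: T(n) = Θ(n^log_b(a) · log n) = O(n^4 log n).

Answer: O(n^4 log n) - Case 2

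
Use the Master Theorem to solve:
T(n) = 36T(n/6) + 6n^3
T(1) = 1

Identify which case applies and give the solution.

a=36, b=6, f(n)=6n^3. log_6(36) = 2. Since c=3 > 2 and the regularity condition holds (36(n/6)^3 = (36/6^3)n^3 with 36/6^3 < 1), Case 3 applies: T(n) = Θ(f(n)) = O(n^3).

Answer: O(n^3) - Case 3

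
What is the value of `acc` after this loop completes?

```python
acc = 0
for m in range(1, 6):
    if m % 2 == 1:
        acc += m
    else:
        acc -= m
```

Add odd, subtract even
`acc` takes the values: 0 → 1 → -1 → 2 → -2 → 3

Answer: 3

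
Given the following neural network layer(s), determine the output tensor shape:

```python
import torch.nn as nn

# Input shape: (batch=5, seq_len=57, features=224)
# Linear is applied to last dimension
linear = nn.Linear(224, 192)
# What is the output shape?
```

Input: (5, 57, 224) -> Output: (5, 57, 192)

Answer: (5, 57, 192)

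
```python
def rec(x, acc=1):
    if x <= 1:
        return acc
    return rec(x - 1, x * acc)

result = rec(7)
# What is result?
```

Accumulator trace (n, acc): (7, 1) -> (6, 7) -> (5, 42) -> (4, 210) -> (3, 840) -> (2, 2520) -> (1, 5040) -> return 5040

Answer: 5040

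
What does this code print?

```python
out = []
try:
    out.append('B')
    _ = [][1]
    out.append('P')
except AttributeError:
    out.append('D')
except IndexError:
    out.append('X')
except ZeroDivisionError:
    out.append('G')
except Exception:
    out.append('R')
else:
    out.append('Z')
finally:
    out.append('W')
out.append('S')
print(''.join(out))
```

Execution trace: 'B' (try body) → 'X' (except IndexError) → 'W' (finally) → 'S' (after the try/except). Output: BXWS

Answer: BXWS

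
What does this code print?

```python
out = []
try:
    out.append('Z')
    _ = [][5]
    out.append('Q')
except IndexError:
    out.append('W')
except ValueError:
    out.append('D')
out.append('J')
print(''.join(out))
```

Execution trace: 'Z' (try body) → 'W' (except IndexError) → 'J' (after the try/except). Output: ZWJ

Answer: ZWJ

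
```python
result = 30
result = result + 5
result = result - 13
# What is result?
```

Trace:
`result = 30` → result = 30
`result = result + 5` → result = 35
`result = result - 13` → result = 22
So result = 22

Answer: 22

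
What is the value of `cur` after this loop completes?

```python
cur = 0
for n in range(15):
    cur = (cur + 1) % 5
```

Increment mod 5, 15 times = 0
`cur` takes the values: 0 → 1 → 2 → 3 → 4 → 0 → 1 → 2 → 3 → 4 → 0 → 1 → 2 → 3 → 4 → 0

Answer: 0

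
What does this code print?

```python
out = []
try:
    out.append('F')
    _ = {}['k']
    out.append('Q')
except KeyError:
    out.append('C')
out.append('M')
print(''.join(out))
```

Execution trace: 'F' (try body) → 'C' (except KeyError) → 'M' (after the try/except). Output: FCM

Answer: FCM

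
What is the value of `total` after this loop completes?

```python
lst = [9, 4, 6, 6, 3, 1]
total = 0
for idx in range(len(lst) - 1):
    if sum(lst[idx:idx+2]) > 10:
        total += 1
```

Count windows with sum > 10
`total` takes the values: 0 → 1 → 2

Answer: 2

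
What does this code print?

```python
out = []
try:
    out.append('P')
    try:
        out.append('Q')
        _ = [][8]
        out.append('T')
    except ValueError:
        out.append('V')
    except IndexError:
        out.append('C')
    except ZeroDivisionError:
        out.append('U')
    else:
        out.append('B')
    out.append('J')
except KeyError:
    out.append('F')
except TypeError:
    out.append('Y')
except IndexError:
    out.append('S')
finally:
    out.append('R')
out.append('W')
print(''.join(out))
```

Execution trace: 'P' (try body) → 'Q' (inner try body) → 'C' (inner except IndexError) → 'J' (try body, no exception) → 'R' (finally) → 'W' (after the try/except). Output: PQCJRW

Answer: PQCJRW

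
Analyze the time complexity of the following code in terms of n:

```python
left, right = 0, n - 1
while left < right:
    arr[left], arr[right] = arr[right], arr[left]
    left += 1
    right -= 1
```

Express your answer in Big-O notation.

This is In-place array reversal. Time complexity: O(n).

Answer: O(n)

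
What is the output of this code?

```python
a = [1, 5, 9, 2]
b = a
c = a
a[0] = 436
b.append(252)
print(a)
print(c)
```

Key concept: multiple aliases.
Step by step:
`a = [1, 5, 9, 2]` → a = [1, 5, 9, 2]
`b = a` → b = [1, 5, 9, 2] (same object as a)
`c = a` → c = [1, 5, 9, 2] (same object as a, b)
`a[0] = 436` → a = [436, 5, 9, 2] (same object as b, c); b = [436, 5, 9, 2] (same object as a, c); c = [436, 5, 9, 2] (same object as a, b)
`b.append(252)` → a = [436, 5, 9, 2, 252] (same object as b, c); b = [436, 5, 9, 2, 252] (same object as a, c); c = [436, 5, 9, 2, 252] (same object as a, b)
`print(a)` → prints [436, 5, 9, 2, 252]
`print(c)` → prints [436, 5, 9, 2, 252]

Answer:
[436, 5, 9, 2, 252]
[436, 5, 9, 2, 252]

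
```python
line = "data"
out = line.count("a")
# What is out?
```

Trace:
`line = "data"` → line = 'data'
`out = line.count("a")` → out = 2
So out = 2

Answer: 2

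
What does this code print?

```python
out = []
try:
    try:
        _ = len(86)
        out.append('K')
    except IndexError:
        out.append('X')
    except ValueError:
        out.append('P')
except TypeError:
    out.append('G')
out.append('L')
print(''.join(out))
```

Execution trace: 'G' (outer except TypeError) → 'L' (after the try/except). Output: GL

Answer: GL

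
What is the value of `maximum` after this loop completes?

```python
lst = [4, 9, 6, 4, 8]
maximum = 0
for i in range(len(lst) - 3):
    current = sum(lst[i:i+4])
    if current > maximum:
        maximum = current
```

Max sum of 4-element window in [4, 9, 6, 4, 8]
`maximum` takes the values: 0 → 23 → 27

Answer: 27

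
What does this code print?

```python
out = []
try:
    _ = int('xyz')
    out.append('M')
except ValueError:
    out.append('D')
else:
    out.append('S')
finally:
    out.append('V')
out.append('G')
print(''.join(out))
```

Execution trace: 'D' (except ValueError) → 'V' (finally) → 'G' (after the try/except). Output: DVG

Answer: DVG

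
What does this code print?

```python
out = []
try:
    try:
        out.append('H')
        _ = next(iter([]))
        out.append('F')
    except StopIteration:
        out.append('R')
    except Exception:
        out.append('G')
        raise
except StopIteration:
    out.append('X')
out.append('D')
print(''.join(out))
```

Execution trace: 'H' (inner try body) → 'R' (inner except StopIteration) → 'D' (after the try/except). Output: HRD

Answer: HRD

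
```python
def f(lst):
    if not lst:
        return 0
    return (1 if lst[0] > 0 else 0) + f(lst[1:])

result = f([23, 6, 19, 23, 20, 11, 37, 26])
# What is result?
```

Count of positive elements in [23, 6, 19, 23, 20, 11, 37, 26] = 8

Answer: 8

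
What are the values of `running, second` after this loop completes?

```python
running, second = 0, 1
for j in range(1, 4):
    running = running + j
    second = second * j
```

Sum and factorial of 1 to 3
`running, second` takes the values: (0, 1) → (1, 1) → (3, 1) → (3, 2) → (6, 2) → (6, 6)

Answer: 6, 6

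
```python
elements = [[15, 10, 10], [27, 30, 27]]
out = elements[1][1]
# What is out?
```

Trace:
`elements = [[15, 10, 10], [27, 30, 27]]` → elements = [[15, 10, 10], [27, 30, 27]]
`out = elements[1][1]` → out = 30
So out = 30

Answer: 30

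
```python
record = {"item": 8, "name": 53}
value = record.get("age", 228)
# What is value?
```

Trace:
`record = {"item": 8, "name": 53}` → record = {'item': 8, 'name': 53}
`value = record.get("age", 228)` → value = 228
So value = 228

Answer: 228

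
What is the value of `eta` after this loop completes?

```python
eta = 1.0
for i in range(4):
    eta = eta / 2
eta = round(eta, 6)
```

Halving LR 4 times: 1 / 2^4
`eta` takes the values: 1.0 → 0.5 → 0.25 → 0.125 → 0.0625

Answer: 0.0625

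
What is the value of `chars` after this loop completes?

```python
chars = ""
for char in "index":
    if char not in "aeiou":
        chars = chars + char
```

Remove vowels from 'index'
`chars` takes the values: "" → "n" → "nd" → "ndx"

Answer: "ndx"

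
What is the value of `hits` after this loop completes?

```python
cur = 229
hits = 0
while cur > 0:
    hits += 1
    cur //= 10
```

Count digits by repeated division by 10
`hits` takes the values: 0 → 1 → 2 → 3

Answer: 3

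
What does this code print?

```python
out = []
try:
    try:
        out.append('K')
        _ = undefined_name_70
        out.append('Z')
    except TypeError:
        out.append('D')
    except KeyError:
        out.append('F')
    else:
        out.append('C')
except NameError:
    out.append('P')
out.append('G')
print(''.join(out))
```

Execution trace: 'K' (try body) → 'P' (outer except NameError) → 'G' (after the try/except). Output: KPG

Answer: KPG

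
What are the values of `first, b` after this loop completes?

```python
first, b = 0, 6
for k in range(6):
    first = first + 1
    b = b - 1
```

first goes 0→6, b goes 6→0
`first, b` takes the values: (0, 6) → (1, 6) → (1, 5) → (2, 5) → (2, 4) → (3, 4) → (3, 3) → (4, 3) → (4, 2) → (5, 2) → (5, 1) → (6, 1) → (6, 0)

Answer: 6, 0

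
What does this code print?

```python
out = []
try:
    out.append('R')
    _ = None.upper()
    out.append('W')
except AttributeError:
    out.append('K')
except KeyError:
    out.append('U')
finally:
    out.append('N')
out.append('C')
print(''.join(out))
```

Execution trace: 'R' (try body) → 'K' (except AttributeError) → 'N' (finally) → 'C' (after the try/except). Output: RKNC

Answer: RKNC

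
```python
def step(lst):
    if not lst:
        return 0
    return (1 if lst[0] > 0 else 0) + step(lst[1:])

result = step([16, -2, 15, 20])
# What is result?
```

Count of positive elements in [16, -2, 15, 20] = 3

Answer: 3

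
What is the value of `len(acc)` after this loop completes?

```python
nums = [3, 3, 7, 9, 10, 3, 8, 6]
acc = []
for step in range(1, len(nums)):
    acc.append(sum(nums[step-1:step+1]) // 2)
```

Number of 2-element averages
`acc` takes the values: [] → [3] → [3, 5] → [3, 5, 8] → [3, 5, 8, 9] → [3, 5, 8, 9, 6] → [3, 5, 8, 9, 6, 5] → [3, 5, 8, 9, 6, 5, 7]
So `len(acc)` = 7

Answer: 7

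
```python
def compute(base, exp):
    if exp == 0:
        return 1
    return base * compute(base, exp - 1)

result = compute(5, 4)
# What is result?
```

compute(5, 4) = 5 * 5 * 5 * 5 = 625

Answer: 625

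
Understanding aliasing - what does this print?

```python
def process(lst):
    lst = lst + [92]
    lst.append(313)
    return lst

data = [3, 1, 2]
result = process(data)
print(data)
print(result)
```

Key concept: rebinding parameter vs mutation.
Step by step:
`data = [3, 1, 2]` → data = [3, 1, 2]
`result = process(data)` → result = [3, 1, 2, 92, 313]
`print(data)` → prints [3, 1, 2]
`print(result)` → prints [3, 1, 2, 92, 313]

Answer:
[3, 1, 2]
[3, 1, 2, 92, 313]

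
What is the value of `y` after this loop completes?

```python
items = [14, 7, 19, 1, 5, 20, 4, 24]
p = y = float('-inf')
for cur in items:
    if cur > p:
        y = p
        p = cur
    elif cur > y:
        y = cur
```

Second largest (with repeats) in [14, 7, 19, 1, 5, 20, 4, 24]
`y` takes the values: -inf → 7 → 14 → 19 → 20

Answer: 20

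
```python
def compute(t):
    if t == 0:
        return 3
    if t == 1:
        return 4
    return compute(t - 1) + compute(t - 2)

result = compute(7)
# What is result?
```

Build up from base cases: compute(0)=3, compute(1)=4, compute(2)=7, compute(3)=11, compute(4)=18, compute(5)=29, compute(6)=47, ..., compute(7)=76

Answer: 76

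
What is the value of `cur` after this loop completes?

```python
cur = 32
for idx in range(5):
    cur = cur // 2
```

Halve 5 times: 32 // 2^5 = 1
`cur` takes the values: 32 → 16 → 8 → 4 → 2 → 1

Answer: 1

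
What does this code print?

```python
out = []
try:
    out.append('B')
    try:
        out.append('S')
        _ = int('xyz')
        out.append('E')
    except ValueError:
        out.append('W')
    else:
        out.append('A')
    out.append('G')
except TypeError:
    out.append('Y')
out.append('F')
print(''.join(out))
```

Execution trace: 'B' (try body) → 'S' (inner try body) → 'W' (inner except ValueError) → 'G' (try body, no exception) → 'F' (after the try/except). Output: BSWGF

Answer: BSWGF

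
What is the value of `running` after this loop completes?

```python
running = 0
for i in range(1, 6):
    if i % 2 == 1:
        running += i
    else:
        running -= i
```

Add odd, subtract even
`running` takes the values: 0 → 1 → -1 → 2 → -2 → 3

Answer: 3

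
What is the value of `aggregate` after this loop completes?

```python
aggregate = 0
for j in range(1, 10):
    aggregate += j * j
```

Sum of squares 1² to 9² = 285
`aggregate` takes the values: 0 → 1 → 5 → 14 → 30 → 55 → 91 → 140 → 204 → 285

Answer: 285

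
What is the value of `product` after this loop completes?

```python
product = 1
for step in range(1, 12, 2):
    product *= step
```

Product of 1, 3, 5, ... up to 11
`product` takes the values: 1 → 3 → 15 → 105 → 945 → 10395

Answer: 10395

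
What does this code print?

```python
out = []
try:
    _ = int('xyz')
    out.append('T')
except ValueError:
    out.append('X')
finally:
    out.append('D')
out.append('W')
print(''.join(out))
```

Execution trace: 'X' (except ValueError) → 'D' (finally) → 'W' (after the try/except). Output: XDW

Answer: XDW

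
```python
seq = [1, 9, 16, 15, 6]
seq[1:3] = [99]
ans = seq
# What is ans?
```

Trace:
`seq = [1, 9, 16, 15, 6]` → seq = [1, 9, 16, 15, 6]
`seq[1:3] = [99]` → seq = [1, 99, 15, 6]
`ans = seq` → ans = [1, 99, 15, 6]
So ans = [1, 99, 15, 6]

Answer: [1, 99, 15, 6]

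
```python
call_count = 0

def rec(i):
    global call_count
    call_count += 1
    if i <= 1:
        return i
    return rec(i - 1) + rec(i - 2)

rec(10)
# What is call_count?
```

Calls(i) = 1 + Calls(i-1) + Calls(i-2); Calls(0)=Calls(1)=1. For i=10 this gives 177.

Answer: 177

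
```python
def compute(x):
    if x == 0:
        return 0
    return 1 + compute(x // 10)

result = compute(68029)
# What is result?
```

Count of digits of 68029: 5

Answer: 5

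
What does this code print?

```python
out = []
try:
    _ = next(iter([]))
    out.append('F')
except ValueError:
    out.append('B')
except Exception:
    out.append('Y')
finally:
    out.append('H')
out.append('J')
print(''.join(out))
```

Execution trace: 'Y' (except Exception) → 'H' (finally) → 'J' (after the try/except). Output: YHJ

Answer: YHJ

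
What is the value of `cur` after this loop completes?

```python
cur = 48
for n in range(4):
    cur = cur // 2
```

Halve 4 times: 48 // 2^4 = 3
`cur` takes the values: 48 → 24 → 12 → 6 → 3

Answer: 3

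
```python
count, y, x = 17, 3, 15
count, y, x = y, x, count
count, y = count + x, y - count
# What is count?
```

Trace:
`count, y, x = 17, 3, 15` → count = 17; y = 3; x = 15
`count, y, x = y, x, count` → count = 3; y = 15; x = 17
`count, y = count + x, y - count` → count = 20; y = 12
So count = 20

Answer: 20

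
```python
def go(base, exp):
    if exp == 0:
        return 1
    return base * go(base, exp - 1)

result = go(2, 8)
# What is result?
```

go(2, 8) = 2 * 2 * 2 * 2 * 2 * 2 * 2 * 2 = 256

Answer: 256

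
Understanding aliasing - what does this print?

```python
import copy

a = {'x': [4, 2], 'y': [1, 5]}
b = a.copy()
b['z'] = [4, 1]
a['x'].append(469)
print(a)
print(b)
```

Key concept: shallow copy of dict with mutable values.
Step by step:
`a = {'x': [4, 2], 'y': [1, 5]}` → a = {'x': [4, 2], 'y': [1, 5]}
`b = a.copy()` → b = {'x': [4, 2], 'y': [1, 5]}
`b['z'] = [4, 1]` → b = {'x': [4, 2], 'y': [1, 5], 'z': [4, 1]}
`a['x'].append(469)` → a = {'x': [4, 2, 469], 'y': [1, 5]}; b = {'x': [4, 2, 469], 'y': [1, 5], 'z': [4, 1]}
`print(a)` → prints {'x': [4, 2, 469], 'y': [1, 5]}
`print(b)` → prints {'x': [4, 2, 469], 'y': [1, 5], 'z': [4, 1]}

Answer:
{'x': [4, 2, 469], 'y': [1, 5]}
{'x': [4, 2, 469], 'y': [1, 5], 'z': [4, 1]}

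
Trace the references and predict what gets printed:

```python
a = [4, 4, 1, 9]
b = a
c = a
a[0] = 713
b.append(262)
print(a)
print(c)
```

Key concept: multiple aliases.
Step by step:
`a = [4, 4, 1, 9]` → a = [4, 4, 1, 9]
`b = a` → b = [4, 4, 1, 9] (same object as a)
`c = a` → c = [4, 4, 1, 9] (same object as a, b)
`a[0] = 713` → a = [713, 4, 1, 9] (same object as b, c); b = [713, 4, 1, 9] (same object as a, c); c = [713, 4, 1, 9] (same object as a, b)
`b.append(262)` → a = [713, 4, 1, 9, 262] (same object as b, c); b = [713, 4, 1, 9, 262] (same object as a, c); c = [713, 4, 1, 9, 262] (same object as a, b)
`print(a)` → prints [713, 4, 1, 9, 262]
`print(c)` → prints [713, 4, 1, 9, 262]

Answer:
[713, 4, 1, 9, 262]
[713, 4, 1, 9, 262]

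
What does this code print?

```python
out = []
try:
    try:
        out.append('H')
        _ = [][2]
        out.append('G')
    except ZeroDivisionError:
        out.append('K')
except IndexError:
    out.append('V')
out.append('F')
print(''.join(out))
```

Execution trace: 'H' (try body) → 'V' (outer except IndexError) → 'F' (after the try/except). Output: HVF

Answer: HVF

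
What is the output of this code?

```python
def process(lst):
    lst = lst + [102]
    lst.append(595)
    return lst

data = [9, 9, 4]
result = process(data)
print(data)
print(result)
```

Key concept: rebinding parameter vs mutation.
Step by step:
`data = [9, 9, 4]` → data = [9, 9, 4]
`result = process(data)` → result = [9, 9, 4, 102, 595]
`print(data)` → prints [9, 9, 4]
`print(result)` → prints [9, 9, 4, 102, 595]

Answer:
[9, 9, 4]
[9, 9, 4, 102, 595]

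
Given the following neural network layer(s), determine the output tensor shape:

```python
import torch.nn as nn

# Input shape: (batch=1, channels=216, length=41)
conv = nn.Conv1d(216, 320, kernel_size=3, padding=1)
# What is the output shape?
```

Input: (1, 216, 41) -> Output: (1, 320, 41)

Answer: (1, 320, 41)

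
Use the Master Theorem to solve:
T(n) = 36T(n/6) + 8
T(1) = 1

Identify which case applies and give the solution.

a=36, b=6, f(n)=8. log_6(36) = 2. Since c=0 < 2, Case 1 applies: T(n) = Θ(n^log_b(a)) = O(n^2).

Answer: O(n^2) - Case 1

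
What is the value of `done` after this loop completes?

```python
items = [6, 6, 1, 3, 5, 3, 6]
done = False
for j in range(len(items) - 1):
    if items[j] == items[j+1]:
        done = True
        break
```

Check consecutive duplicates in [6, 6, 1, 3, 5, 3, 6]
`done` takes the values: False → True

Answer: True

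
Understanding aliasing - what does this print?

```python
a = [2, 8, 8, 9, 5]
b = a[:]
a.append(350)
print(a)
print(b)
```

Key concept: slice [:] creates copy.
Step by step:
`a = [2, 8, 8, 9, 5]` → a = [2, 8, 8, 9, 5]
`b = a[:]` → b = [2, 8, 8, 9, 5]
`a.append(350)` → a = [2, 8, 8, 9, 5, 350]
`print(a)` → prints [2, 8, 8, 9, 5, 350]
`print(b)` → prints [2, 8, 8, 9, 5]

Answer:
[2, 8, 8, 9, 5, 350]
[2, 8, 8, 9, 5]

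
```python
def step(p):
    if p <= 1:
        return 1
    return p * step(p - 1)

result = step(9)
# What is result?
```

step(9) = 9 * 8 * 7 * 6 * 5 * 4 * 3 * 2 * 1 = 362880

Answer: 362880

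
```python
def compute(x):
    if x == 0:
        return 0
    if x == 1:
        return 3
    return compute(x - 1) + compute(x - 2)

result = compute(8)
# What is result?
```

Build up from base cases: compute(0)=0, compute(1)=3, compute(2)=3, compute(3)=6, compute(4)=9, compute(5)=15, compute(6)=24, ..., compute(8)=63

Answer: 63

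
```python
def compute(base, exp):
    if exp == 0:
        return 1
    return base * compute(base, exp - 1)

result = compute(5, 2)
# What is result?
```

compute(5, 2) = 5 * 5 = 25

Answer: 25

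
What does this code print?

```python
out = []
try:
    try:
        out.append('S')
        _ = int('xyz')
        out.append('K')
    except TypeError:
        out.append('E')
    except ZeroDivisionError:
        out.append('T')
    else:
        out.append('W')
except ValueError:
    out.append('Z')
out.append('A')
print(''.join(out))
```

Execution trace: 'S' (try body) → 'Z' (outer except ValueError) → 'A' (after the try/except). Output: SZA

Answer: SZA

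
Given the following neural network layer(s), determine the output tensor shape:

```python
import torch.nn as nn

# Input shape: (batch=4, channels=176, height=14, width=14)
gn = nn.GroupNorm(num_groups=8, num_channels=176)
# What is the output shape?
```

Input: (4, 176, 14, 14) -> Output: (4, 176, 14, 14)

Answer: (4, 176, 14, 14)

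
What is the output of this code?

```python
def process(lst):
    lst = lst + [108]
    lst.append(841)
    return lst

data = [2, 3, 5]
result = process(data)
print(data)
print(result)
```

Key concept: rebinding parameter vs mutation.
Step by step:
`data = [2, 3, 5]` → data = [2, 3, 5]
`result = process(data)` → result = [2, 3, 5, 108, 841]
`print(data)` → prints [2, 3, 5]
`print(result)` → prints [2, 3, 5, 108, 841]

Answer:
[2, 3, 5]
[2, 3, 5, 108, 841]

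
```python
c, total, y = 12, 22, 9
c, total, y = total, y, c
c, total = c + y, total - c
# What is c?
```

Trace:
`c, total, y = 12, 22, 9` → c = 12; total = 22; y = 9
`c, total, y = total, y, c` → c = 22; total = 9; y = 12
`c, total = c + y, total - c` → c = 34; total = -13
So c = 34

Answer: 34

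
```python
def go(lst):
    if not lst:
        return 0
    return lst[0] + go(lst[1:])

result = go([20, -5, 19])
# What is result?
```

20 + (-5) + 19 + 0 = 34

Answer: 34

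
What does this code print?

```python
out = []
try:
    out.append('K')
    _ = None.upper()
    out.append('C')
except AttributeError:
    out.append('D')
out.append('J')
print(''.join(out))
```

Execution trace: 'K' (try body) → 'D' (except AttributeError) → 'J' (after the try/except). Output: KDJ

Answer: KDJ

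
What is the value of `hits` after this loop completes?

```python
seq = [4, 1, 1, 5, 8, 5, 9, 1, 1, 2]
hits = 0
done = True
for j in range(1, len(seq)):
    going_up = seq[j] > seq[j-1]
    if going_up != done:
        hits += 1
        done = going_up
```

Count direction changes in [4, 1, 1, 5, 8, 5, 9, 1, 1, 2]
`hits` takes the values: 0 → 1 → 2 → 3 → 4 → 5 → 6

Answer: 6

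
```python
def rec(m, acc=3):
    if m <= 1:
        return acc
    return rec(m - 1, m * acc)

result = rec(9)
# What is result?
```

Accumulator trace (n, acc): (9, 3) -> (8, 27) -> (7, 216) -> (6, 1512) -> (5, 9072) -> (4, 45360) -> (3, 181440) -> (2, 544320) -> (1, 1088640) -> return 1088640

Answer: 1088640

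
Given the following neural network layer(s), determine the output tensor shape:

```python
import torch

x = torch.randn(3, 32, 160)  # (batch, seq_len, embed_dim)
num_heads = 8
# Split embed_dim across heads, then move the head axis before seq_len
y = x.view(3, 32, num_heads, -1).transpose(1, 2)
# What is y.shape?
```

Input: (3, 32, 160) -> head_dim = 160 // 8 = 20; after view: (3, 32, 8, 20) -> after transpose(1, 2): (3, 8, 32, 20) -> Output: (3, 8, 32, 20)

Answer: (3, 8, 32, 20)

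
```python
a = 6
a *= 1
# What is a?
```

Trace:
`a = 6` → a = 6
`a *= 1` → a = 6
So a = 6

Answer: 6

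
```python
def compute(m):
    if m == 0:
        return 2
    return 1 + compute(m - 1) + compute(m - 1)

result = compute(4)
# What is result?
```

compute(m) = 1 + 2·compute(m-1), compute(0)=2. Closed form: (2+1)·2^4 - 1 = 47.

Answer: 47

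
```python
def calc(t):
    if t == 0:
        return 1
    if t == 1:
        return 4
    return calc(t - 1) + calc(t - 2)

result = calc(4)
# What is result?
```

Build up from base cases: calc(0)=1, calc(1)=4, calc(2)=5, calc(3)=9, calc(4)=14

Answer: 14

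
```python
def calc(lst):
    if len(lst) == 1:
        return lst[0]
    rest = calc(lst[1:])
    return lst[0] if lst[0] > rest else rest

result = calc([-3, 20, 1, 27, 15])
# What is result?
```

Recursive max over [-3, 20, 1, 27, 15] = 27

Answer: 27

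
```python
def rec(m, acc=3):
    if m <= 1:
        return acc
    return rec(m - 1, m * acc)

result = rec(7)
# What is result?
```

Accumulator trace (n, acc): (7, 3) -> (6, 21) -> (5, 126) -> (4, 630) -> (3, 2520) -> (2, 7560) -> (1, 15120) -> return 15120

Answer: 15120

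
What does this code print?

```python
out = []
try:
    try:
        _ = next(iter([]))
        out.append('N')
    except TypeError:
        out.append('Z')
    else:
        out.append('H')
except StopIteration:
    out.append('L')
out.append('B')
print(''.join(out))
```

Execution trace: 'L' (outer except StopIteration) → 'B' (after the try/except). Output: LB

Answer: LB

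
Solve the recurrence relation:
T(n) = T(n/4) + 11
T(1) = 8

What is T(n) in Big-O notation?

Each step divides n by 4 and adds 11. After log_4(n) steps we reach T(1)=8. So T(n) = 11·log_4(n) + 8 = O(log n).

Answer: O(log n)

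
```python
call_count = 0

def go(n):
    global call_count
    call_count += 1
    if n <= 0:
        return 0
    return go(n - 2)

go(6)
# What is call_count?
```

Linear recursion stepping by 2: 4 calls from n=6 down to ≤0.

Answer: 4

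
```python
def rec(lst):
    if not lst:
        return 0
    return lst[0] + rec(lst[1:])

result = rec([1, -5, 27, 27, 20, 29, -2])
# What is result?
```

1 + (-5) + 27 + 27 + 20 + 29 + (-2) + 0 = 97

Answer: 97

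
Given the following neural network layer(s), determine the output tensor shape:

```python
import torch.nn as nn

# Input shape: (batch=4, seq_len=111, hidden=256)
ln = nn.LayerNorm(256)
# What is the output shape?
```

Input: (4, 111, 256) -> Output: (4, 111, 256)

Answer: (4, 111, 256)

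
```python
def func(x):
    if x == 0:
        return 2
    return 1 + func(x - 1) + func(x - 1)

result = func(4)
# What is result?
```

func(x) = 1 + 2·func(x-1), func(0)=2. Closed form: (2+1)·2^4 - 1 = 47.

Answer: 47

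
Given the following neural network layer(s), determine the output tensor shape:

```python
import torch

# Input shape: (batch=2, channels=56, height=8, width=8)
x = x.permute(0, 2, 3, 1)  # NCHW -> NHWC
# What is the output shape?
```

Input: (2, 56, 8, 8) -> Output: (2, 8, 8, 56)

Answer: (2, 8, 8, 56)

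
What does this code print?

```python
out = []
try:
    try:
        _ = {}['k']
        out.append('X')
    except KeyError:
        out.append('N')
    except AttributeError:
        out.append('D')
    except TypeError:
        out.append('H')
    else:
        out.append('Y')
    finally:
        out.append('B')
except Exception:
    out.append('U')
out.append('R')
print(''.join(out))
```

Execution trace: 'N' (inner except KeyError) → 'B' (inner finally) → 'R' (after the try/except). Output: NBR

Answer: NBR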